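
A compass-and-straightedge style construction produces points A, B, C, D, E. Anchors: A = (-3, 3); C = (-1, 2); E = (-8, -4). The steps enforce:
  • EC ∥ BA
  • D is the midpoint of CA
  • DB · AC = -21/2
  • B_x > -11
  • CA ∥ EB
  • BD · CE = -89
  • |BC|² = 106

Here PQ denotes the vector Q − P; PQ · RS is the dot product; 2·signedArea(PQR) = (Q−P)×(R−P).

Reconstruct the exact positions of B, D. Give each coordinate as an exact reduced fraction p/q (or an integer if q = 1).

B = (-10, -3)
D = (-2, 5/2)

1. B_x = -10  [EC ∥ BA ∩ CA ∥ EB]
2. B_y = -3  [EC ∥ BA ∩ CA ∥ EB]
   → B = (-10, -3)
3. D_x = -2  [D is the midpoint of CA]
4. D_y = 5/2  [D is the midpoint of CA]
   → D = (-2, 5/2)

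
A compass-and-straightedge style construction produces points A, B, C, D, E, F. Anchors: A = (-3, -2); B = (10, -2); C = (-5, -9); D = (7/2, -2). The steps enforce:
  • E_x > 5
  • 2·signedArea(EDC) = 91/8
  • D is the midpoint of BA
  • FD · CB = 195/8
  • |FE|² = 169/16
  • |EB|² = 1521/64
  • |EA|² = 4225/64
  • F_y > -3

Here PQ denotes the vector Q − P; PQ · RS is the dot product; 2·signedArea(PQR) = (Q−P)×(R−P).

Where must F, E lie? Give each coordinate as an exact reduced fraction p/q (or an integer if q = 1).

1. E_x = 41/8  [line 7·x + -17/2·y + -423/8 = 0 ∩ |EA|² = 4225/64]
2. E_y = -2  [line 7·x + -17/2·y + -423/8 = 0 ∩ |EA|² = 4225/64]
   → E = (41/8, -2)
3. F_x = 15/8  [line -15·x + -7·y + 113/8 = 0 ∩ |FE|² = 169/16]
4. F_y = -2  [line -15·x + -7·y + 113/8 = 0 ∩ |FE|² = 169/16]
   → F = (15/8, -2)

E = (41/8, -2)
F = (15/8, -2)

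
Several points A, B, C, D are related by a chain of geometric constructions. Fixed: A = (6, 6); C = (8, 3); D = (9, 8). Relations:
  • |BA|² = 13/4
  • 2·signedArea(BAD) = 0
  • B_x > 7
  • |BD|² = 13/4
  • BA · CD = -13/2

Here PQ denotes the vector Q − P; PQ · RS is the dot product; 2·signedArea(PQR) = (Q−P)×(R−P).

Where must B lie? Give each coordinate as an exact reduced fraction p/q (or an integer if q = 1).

B = (15/2, 7)

1. B_x = 15/2  [2·signedArea(BAD) = 0 ∩ BA · CD = -13/2]
2. B_y = 7  [2·signedArea(BAD) = 0 ∩ BA · CD = -13/2]
   → B = (15/2, 7)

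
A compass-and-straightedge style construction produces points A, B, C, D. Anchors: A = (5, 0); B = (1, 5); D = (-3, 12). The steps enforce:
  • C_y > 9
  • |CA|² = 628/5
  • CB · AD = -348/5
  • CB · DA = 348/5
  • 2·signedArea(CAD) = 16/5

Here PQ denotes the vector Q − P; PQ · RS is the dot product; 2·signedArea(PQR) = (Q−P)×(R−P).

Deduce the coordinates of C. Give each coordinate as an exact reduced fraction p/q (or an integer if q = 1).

C = (-7/5, 46/5)

1. C_x = -7/5  [CB · DA = 348/5 ∩ 2·signedArea(CAD) = 16/5]
2. C_y = 46/5  [CB · DA = 348/5 ∩ 2·signedArea(CAD) = 16/5]
   → C = (-7/5, 46/5)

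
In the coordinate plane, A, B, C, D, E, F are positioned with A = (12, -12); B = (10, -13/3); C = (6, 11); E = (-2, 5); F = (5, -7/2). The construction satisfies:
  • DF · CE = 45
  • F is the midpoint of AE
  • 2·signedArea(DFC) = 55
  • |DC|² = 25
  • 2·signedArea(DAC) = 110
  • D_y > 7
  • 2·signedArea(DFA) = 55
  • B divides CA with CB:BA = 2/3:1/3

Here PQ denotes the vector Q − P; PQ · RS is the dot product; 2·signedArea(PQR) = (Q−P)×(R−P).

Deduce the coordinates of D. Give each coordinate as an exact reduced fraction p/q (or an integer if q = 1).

1. D_x = 2  [2·signedArea(DAC) = 110 ∩ 2·signedArea(DFA) = 55]
2. D_y = 8  [2·signedArea(DAC) = 110 ∩ 2·signedArea(DFA) = 55]
   → D = (2, 8)

D = (2, 8)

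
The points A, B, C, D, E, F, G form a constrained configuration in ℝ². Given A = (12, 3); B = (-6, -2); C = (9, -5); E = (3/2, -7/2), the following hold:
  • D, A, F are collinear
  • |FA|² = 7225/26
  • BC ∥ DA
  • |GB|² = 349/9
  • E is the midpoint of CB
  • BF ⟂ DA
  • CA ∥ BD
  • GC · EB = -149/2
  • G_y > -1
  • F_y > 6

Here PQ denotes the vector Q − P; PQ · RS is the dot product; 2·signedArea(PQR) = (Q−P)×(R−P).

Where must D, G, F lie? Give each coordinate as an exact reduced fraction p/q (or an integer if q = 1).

1. D_x = -3  [BC ∥ DA ∩ CA ∥ BD]
2. D_y = 6  [BC ∥ DA ∩ CA ∥ BD]
   → D = (-3, 6)
3. G_x = 0  [line 15/2·x + -3/2·y + -1/2 = 0 ∩ |GB|² = 349/9]
4. G_y = -1/3  [line 15/2·x + -3/2·y + -1/2 = 0 ∩ |GB|² = 349/9]
   → G = (0, -1/3)
5. F_x = -113/26  [D, A, F are collinear ∩ BF ⟂ DA]
6. F_y = 163/26  [D, A, F are collinear ∩ BF ⟂ DA]
   → F = (-113/26, 163/26)

D = (-3, 6)
F = (-113/26, 163/26)
G = (0, -1/3)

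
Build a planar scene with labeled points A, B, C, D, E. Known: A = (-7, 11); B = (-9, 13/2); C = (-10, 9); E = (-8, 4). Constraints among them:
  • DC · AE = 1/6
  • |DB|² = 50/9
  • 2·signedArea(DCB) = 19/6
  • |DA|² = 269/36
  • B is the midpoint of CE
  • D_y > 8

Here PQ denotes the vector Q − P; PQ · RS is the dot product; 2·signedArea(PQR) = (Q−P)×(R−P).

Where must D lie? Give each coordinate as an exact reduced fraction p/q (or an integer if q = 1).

D = (-26/3, 53/6)

1. D_x = -26/3  [2·signedArea(DCB) = 19/6 ∩ DC · AE = 1/6]
2. D_y = 53/6  [2·signedArea(DCB) = 19/6 ∩ DC · AE = 1/6]
   → D = (-26/3, 53/6)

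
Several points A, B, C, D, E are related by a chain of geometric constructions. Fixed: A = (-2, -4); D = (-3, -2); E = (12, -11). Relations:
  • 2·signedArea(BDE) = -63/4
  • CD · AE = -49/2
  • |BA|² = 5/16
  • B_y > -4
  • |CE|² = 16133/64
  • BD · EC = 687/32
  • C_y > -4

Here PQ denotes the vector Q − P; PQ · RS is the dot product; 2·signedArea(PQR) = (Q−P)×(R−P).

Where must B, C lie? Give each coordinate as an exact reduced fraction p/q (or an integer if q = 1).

B = (-9/4, -7/2)
C = (-17/8, -15/4)

1. C_x = -17/8  [line -14·x + 7·y + -7/2 = 0 ∩ |CE|² = 16133/64]
2. C_y = -15/4  [line -14·x + 7·y + -7/2 = 0 ∩ |CE|² = 16133/64]
   → C = (-17/8, -15/4)
3. B_x = -9/4  [2·signedArea(BDE) = -63/4 ∩ BD · EC = 687/32]
4. B_y = -7/2  [2·signedArea(BDE) = -63/4 ∩ BD · EC = 687/32]
   → B = (-9/4, -7/2)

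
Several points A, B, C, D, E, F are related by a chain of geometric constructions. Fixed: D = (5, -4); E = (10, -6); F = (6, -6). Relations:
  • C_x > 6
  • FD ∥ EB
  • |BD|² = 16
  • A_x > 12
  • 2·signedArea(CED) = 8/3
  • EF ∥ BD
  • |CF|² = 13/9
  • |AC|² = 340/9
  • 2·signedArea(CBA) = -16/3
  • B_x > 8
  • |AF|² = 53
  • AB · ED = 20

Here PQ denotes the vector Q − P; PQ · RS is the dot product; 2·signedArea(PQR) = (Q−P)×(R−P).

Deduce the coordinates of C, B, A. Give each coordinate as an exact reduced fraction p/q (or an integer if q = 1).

A = (13, -4)
B = (9, -4)
C = (7, -16/3)

1. C_x = 7  [line -2·x + -5·y + -38/3 = 0 ∩ |CF|² = 13/9]
2. C_y = -16/3  [line -2·x + -5·y + -38/3 = 0 ∩ |CF|² = 13/9]
   → C = (7, -16/3)
3. B_x = 9  [EF ∥ BD ∩ FD ∥ EB]
4. B_y = -4  [EF ∥ BD ∩ FD ∥ EB]
   → B = (9, -4)
5. A_x = 13  [2·signedArea(CBA) = -16/3 ∩ AB · ED = 20]
6. A_y = -4  [2·signedArea(CBA) = -16/3 ∩ AB · ED = 20]
   → A = (13, -4)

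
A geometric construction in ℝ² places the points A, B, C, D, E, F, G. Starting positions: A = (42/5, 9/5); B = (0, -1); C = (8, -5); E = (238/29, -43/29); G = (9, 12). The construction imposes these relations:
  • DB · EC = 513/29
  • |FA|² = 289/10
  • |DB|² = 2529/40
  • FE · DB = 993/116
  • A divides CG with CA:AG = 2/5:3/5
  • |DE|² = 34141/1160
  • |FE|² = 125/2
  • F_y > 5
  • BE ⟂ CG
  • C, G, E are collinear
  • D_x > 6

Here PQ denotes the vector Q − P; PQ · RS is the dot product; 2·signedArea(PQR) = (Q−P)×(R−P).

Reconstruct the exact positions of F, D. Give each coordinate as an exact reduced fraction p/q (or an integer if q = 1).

1. D_x = 129/20  [line 6/29·x + 102/29·y + -411/29 = 0 ∩ |DB|² = 2529/40]
2. D_y = 73/20  [line 6/29·x + 102/29·y + -411/29 = 0 ∩ |DB|² = 2529/40]
   → D = (129/20, 73/20)
3. F_x = 9/2  [line 129/20·x + 93/20·y + -273/5 = 0 ∩ |FA|² = 289/10]
4. F_y = 11/2  [line 129/20·x + 93/20·y + -273/5 = 0 ∩ |FA|² = 289/10]
   → F = (9/2, 11/2)

D = (129/20, 73/20)
F = (9/2, 11/2)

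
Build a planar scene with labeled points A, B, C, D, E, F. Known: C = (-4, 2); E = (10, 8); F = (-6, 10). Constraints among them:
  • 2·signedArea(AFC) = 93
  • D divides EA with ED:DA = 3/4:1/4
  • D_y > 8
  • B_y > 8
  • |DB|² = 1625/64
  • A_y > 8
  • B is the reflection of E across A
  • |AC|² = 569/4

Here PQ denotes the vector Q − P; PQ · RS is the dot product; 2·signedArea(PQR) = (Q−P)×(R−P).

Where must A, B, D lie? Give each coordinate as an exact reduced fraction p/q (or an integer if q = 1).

A = (6, 17/2)
B = (2, 9)
D = (7, 67/8)

1. A_x = 6  [line 8·x + 2·y + -65 = 0 ∩ |AC|² = 569/4]
2. A_y = 17/2  [line 8·x + 2·y + -65 = 0 ∩ |AC|² = 569/4]
   → A = (6, 17/2)
3. B_x = 2  [B is the reflection of E across A]
4. B_y = 9  [B is the reflection of E across A]
   → B = (2, 9)
5. D_x = 7  [D divides EA with ED:DA = 3/4:1/4]
6. D_y = 67/8  [D divides EA with ED:DA = 3/4:1/4]
   → D = (7, 67/8)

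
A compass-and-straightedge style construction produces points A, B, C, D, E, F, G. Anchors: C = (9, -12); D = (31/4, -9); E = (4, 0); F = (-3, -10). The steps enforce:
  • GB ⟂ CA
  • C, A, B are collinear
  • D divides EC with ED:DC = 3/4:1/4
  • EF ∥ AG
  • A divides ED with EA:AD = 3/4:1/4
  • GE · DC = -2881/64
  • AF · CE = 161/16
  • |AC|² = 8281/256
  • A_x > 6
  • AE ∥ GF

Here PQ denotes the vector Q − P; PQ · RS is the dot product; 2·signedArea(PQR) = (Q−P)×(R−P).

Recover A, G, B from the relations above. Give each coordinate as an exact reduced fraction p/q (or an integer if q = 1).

A = (109/16, -27/4)
B = (25221/2704, -8643/676)
G = (-3/16, -67/4)

1. A_x = 109/16  [A divides ED with EA:AD = 3/4:1/4]
2. A_y = -27/4  [A divides ED with EA:AD = 3/4:1/4]
   → A = (109/16, -27/4)
3. G_x = -3/16  [AE ∥ GF ∩ EF ∥ AG]
4. G_y = -67/4  [AE ∥ GF ∩ EF ∥ AG]
   → G = (-3/16, -67/4)
5. B_x = 25221/2704  [C, A, B are collinear ∩ GB ⟂ CA]
6. B_y = -8643/676  [C, A, B are collinear ∩ GB ⟂ CA]
   → B = (25221/2704, -8643/676)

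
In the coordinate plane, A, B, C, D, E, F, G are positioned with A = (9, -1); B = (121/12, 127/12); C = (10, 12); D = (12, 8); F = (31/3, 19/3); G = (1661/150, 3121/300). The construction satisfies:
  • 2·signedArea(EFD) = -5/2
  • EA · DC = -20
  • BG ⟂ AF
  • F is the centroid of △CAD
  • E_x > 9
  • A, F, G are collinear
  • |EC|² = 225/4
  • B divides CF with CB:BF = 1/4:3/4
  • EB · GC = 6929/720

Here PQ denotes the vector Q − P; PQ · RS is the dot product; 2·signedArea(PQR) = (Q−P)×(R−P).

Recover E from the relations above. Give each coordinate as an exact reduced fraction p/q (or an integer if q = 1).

1. E_x = 10  [2·signedArea(EFD) = -5/2 ∩ EA · DC = -20]
2. E_y = 9/2  [2·signedArea(EFD) = -5/2 ∩ EA · DC = -20]
   → E = (10, 9/2)

E = (10, 9/2)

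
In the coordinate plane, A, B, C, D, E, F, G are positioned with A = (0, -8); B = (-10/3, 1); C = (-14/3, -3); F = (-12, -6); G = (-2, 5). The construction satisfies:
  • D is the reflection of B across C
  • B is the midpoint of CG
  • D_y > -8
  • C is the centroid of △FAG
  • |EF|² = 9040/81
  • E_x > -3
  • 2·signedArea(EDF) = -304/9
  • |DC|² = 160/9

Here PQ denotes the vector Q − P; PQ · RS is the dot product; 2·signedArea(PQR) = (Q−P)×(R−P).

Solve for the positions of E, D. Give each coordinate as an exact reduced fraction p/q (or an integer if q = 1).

1. D_x = -6  [D is the reflection of B across C]
2. D_y = -7  [D is the reflection of B across C]
   → D = (-6, -7)
3. E_x = -20/9  [line -1·x + -6·y + -128/9 = 0 ∩ |EF|² = 9040/81]
4. E_y = -2  [line -1·x + -6·y + -128/9 = 0 ∩ |EF|² = 9040/81]
   → E = (-20/9, -2)

D = (-6, -7)
E = (-20/9, -2)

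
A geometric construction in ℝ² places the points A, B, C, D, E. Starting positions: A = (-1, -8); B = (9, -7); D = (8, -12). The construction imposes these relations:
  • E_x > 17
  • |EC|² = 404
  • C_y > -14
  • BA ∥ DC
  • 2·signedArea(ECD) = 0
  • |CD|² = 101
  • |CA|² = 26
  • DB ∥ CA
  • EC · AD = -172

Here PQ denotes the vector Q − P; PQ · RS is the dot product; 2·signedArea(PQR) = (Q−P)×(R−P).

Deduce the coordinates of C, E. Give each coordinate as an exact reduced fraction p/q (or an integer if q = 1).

1. C_x = -2  [DB ∥ CA ∩ BA ∥ DC]
2. C_y = -13  [DB ∥ CA ∩ BA ∥ DC]
   → C = (-2, -13)
3. E_x = 18  [2·signedArea(ECD) = 0 ∩ EC · AD = -172]
4. E_y = -11  [2·signedArea(ECD) = 0 ∩ EC · AD = -172]
   → E = (18, -11)

C = (-2, -13)
E = (18, -11)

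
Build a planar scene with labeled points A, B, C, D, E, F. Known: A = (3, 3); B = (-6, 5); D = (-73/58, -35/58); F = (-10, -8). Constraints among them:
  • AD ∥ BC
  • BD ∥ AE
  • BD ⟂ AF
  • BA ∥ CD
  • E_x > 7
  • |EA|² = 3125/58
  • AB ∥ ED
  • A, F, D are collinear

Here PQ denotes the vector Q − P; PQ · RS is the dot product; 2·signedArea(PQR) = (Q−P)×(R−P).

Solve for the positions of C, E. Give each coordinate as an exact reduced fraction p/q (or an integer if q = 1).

C = (-595/58, 81/58)
E = (449/58, -151/58)

1. C_x = -595/58  [BA ∥ CD ∩ AD ∥ BC]
2. C_y = 81/58  [BA ∥ CD ∩ AD ∥ BC]
   → C = (-595/58, 81/58)
3. E_x = 449/58  [AB ∥ ED ∩ BD ∥ AE]
4. E_y = -151/58  [AB ∥ ED ∩ BD ∥ AE]
   → E = (449/58, -151/58)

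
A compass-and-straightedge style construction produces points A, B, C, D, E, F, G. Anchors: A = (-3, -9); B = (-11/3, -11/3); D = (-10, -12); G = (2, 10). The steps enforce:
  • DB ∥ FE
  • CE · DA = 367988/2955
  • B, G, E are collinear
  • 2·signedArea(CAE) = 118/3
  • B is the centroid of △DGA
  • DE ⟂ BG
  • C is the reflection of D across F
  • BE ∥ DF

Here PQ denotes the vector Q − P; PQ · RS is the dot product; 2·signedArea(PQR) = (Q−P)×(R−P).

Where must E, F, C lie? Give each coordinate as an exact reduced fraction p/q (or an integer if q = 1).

C = (-52466/2955, -90728/2955)
E = (-7431/985, -12823/985)
F = (-41008/2955, -63094/2955)

1. E_x = -7431/985  [B, G, E are collinear ∩ DE ⟂ BG]
2. E_y = -12823/985  [B, G, E are collinear ∩ DE ⟂ BG]
   → E = (-7431/985, -12823/985)
3. F_x = -41008/2955  [DB ∥ FE ∩ BE ∥ DF]
4. F_y = -63094/2955  [DB ∥ FE ∩ BE ∥ DF]
   → F = (-41008/2955, -63094/2955)
5. C_x = -52466/2955  [C is the reflection of D across F]
6. C_y = -90728/2955  [C is the reflection of D across F]
   → C = (-52466/2955, -90728/2955)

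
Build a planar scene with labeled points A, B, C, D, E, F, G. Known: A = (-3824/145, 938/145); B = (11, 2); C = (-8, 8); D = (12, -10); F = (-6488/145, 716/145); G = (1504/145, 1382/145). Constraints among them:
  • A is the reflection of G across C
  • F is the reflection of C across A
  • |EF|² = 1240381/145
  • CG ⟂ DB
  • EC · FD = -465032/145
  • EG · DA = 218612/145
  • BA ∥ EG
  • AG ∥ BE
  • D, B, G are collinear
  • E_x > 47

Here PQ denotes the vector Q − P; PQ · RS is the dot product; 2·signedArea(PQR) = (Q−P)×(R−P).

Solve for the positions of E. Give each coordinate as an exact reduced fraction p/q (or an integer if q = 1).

1. E_x = 6923/145  [BA ∥ EG ∩ AG ∥ BE]
2. E_y = 734/145  [BA ∥ EG ∩ AG ∥ BE]
   → E = (6923/145, 734/145)

E = (6923/145, 734/145)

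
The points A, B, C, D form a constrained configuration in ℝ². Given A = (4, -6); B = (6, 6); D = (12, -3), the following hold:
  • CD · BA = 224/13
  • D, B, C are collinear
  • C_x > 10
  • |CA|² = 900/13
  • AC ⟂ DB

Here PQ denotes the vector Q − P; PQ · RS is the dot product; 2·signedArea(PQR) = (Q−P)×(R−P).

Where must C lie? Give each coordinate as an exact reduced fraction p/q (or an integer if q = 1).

C = (142/13, -18/13)

1. C_x = 142/13  [D, B, C are collinear ∩ AC ⟂ DB]
2. C_y = -18/13  [D, B, C are collinear ∩ AC ⟂ DB]
   → C = (142/13, -18/13)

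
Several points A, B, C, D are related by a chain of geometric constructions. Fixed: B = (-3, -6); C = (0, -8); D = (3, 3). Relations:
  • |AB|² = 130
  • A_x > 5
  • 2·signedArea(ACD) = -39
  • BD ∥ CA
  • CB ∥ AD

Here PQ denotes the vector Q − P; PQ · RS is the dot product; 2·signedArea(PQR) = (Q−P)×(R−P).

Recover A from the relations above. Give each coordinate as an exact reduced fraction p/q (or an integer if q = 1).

A = (6, 1)

1. A_x = 6  [CB ∥ AD ∩ BD ∥ CA]
2. A_y = 1  [CB ∥ AD ∩ BD ∥ CA]
   → A = (6, 1)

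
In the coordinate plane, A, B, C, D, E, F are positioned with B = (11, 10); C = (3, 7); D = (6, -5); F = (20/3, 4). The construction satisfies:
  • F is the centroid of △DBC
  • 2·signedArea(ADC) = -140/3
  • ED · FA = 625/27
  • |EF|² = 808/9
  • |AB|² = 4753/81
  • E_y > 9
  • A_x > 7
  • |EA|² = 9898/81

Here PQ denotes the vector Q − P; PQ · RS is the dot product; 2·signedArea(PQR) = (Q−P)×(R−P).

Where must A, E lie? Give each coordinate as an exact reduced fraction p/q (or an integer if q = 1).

A = (71/9, 3)
E = (-2/3, 10)

1. A_x = 71/9  [line -12·x + -3·y + 311/3 = 0 ∩ |AB|² = 4753/81]
2. A_y = 3  [line -12·x + -3·y + 311/3 = 0 ∩ |AB|² = 4753/81]
   → A = (71/9, 3)
3. E_x = -2/3  [line -11/9·x + 1·y + -292/27 = 0 ∩ |EF|² = 808/9]
4. E_y = 10  [line -11/9·x + 1·y + -292/27 = 0 ∩ |EF|² = 808/9]
   → E = (-2/3, 10)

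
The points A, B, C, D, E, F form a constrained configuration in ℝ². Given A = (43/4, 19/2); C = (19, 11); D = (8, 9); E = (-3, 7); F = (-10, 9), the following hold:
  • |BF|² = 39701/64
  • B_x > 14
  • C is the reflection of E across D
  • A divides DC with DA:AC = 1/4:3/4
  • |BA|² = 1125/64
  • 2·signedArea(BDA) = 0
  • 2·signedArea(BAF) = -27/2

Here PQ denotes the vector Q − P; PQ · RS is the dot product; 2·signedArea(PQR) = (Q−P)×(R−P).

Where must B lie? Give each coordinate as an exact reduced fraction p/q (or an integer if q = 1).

1. B_x = 119/8  [2·signedArea(BDA) = 0 ∩ 2·signedArea(BAF) = -27/2]
2. B_y = 41/4  [2·signedArea(BDA) = 0 ∩ 2·signedArea(BAF) = -27/2]
   → B = (119/8, 41/4)

B = (119/8, 41/4)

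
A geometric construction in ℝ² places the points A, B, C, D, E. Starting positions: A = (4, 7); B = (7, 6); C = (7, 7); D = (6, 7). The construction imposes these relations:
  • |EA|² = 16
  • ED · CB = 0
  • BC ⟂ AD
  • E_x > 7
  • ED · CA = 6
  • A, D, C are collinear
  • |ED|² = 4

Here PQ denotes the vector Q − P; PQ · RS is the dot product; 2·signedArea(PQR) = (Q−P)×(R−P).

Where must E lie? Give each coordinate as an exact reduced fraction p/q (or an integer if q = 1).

E = (8, 7)

1. E_x = 8  [ED · CB = 0 ∩ ED · CA = 6]
2. E_y = 7  [ED · CB = 0 ∩ ED · CA = 6]
   → E = (8, 7)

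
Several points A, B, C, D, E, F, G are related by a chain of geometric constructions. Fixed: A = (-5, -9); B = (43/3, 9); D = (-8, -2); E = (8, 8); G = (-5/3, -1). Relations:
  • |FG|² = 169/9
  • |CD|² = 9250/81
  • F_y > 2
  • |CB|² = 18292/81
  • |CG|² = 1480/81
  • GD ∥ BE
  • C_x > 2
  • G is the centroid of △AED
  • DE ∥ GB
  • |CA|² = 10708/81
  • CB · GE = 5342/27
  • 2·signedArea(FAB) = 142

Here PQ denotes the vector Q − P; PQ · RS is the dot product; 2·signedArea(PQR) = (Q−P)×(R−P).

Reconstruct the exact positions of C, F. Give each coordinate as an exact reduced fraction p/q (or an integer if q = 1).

1. C_x = 23/9  [line -29/3·x + -9·y + 586/27 = 0 ∩ |CG|² = 1480/81]
2. C_y = -1/3  [line -29/3·x + -9·y + 586/27 = 0 ∩ |CG|² = 1480/81]
   → C = (23/9, -1/3)
3. F_x = 0  [line -18·x + 58/3·y + -58 = 0 ∩ |FG|² = 169/9]
4. F_y = 3  [line -18·x + 58/3·y + -58 = 0 ∩ |FG|² = 169/9]
   → F = (0, 3)

C = (23/9, -1/3)
F = (0, 3)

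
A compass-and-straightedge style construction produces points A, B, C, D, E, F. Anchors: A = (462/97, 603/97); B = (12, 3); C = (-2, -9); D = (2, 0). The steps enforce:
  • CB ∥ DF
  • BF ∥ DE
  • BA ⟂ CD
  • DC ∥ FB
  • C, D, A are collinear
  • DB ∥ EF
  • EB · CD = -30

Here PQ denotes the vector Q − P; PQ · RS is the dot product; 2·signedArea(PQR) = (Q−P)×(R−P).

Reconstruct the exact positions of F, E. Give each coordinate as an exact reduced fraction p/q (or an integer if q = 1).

E = (6, 9)
F = (16, 12)

1. F_x = 16  [DC ∥ FB ∩ CB ∥ DF]
2. F_y = 12  [DC ∥ FB ∩ CB ∥ DF]
   → F = (16, 12)
3. E_x = 6  [DB ∥ EF ∩ BF ∥ DE]
4. E_y = 9  [DB ∥ EF ∩ BF ∥ DE]
   → E = (6, 9)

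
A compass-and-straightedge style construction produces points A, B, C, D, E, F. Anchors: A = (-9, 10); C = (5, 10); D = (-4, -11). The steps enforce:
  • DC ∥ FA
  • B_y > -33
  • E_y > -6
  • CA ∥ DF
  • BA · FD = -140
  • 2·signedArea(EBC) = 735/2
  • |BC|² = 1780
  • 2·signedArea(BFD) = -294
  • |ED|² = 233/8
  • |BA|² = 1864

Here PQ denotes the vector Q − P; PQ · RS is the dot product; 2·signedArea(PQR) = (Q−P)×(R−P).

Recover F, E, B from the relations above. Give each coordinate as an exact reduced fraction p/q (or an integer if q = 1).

B = (1, -32)
E = (-21/4, -23/4)
F = (-18, -11)

1. F_x = -18  [DC ∥ FA ∩ CA ∥ DF]
2. F_y = -11  [DC ∥ FA ∩ CA ∥ DF]
   → F = (-18, -11)
3. B_x = 1  [BA · FD = -140 ∩ 2·signedArea(BFD) = -294]
4. B_y = -32  [BA · FD = -140 ∩ 2·signedArea(BFD) = -294]
   → B = (1, -32)
5. E_x = -21/4  [line -42·x + 4·y + -395/2 = 0 ∩ |ED|² = 233/8]
6. E_y = -23/4  [line -42·x + 4·y + -395/2 = 0 ∩ |ED|² = 233/8]
   → E = (-21/4, -23/4)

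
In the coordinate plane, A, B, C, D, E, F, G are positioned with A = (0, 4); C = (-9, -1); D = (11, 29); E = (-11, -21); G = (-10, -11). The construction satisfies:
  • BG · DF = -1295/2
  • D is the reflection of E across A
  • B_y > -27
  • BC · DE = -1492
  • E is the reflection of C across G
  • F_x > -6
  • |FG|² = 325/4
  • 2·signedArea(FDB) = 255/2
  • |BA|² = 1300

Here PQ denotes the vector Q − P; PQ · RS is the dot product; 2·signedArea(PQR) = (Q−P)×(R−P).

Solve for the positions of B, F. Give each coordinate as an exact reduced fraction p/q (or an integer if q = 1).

B = (-20, -26)
F = (-5, -7/2)

1. B_x = -20  [line 22·x + 50·y + 1740 = 0 ∩ |BA|² = 1300]
2. B_y = -26  [line 22·x + 50·y + 1740 = 0 ∩ |BA|² = 1300]
   → B = (-20, -26)
3. F_x = -5  [BG · DF = -1295/2 ∩ 2·signedArea(FDB) = 255/2]
4. F_y = -7/2  [BG · DF = -1295/2 ∩ 2·signedArea(FDB) = 255/2]
   → F = (-5, -7/2)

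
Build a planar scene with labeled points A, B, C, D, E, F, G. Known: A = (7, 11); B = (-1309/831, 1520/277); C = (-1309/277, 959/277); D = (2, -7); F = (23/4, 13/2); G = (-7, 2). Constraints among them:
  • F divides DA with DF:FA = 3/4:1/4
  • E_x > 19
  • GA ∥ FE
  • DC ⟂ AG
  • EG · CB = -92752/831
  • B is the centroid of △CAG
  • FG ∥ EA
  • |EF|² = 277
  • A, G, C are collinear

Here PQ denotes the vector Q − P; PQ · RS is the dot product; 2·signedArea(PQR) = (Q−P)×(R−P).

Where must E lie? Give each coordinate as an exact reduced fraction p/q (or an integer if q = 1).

1. E_x = 79/4  [FG ∥ EA ∩ GA ∥ FE]
2. E_y = 31/2  [FG ∥ EA ∩ GA ∥ FE]
   → E = (79/4, 31/2)

E = (79/4, 31/2)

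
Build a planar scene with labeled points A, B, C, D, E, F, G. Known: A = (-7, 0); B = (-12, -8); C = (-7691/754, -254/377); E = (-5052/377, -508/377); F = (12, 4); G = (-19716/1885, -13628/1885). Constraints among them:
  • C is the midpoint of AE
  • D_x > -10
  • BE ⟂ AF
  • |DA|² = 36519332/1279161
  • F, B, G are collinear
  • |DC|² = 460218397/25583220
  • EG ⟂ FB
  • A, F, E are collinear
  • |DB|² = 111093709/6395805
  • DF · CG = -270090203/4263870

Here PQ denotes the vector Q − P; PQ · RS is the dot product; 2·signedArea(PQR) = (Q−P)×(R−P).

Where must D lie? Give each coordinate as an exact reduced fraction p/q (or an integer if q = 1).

1. D_x = -52627/5655  [line 977/3770·x + 12358/1885·y + 29003035/852774 = 0 ∩ |DC|² = 460218397/25583220]
2. D_y = -27256/5655  [line 977/3770·x + 12358/1885·y + 29003035/852774 = 0 ∩ |DC|² = 460218397/25583220]
   → D = (-52627/5655, -27256/5655)

D = (-52627/5655, -27256/5655)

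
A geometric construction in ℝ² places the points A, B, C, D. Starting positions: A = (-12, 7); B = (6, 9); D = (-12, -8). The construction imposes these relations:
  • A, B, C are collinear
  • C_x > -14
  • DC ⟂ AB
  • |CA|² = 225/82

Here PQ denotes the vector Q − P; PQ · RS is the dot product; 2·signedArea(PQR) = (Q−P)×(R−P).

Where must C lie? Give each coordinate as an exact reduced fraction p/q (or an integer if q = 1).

C = (-1119/82, 559/82)

1. C_x = -1119/82  [A, B, C are collinear ∩ DC ⟂ AB]
2. C_y = 559/82  [A, B, C are collinear ∩ DC ⟂ AB]
   → C = (-1119/82, 559/82)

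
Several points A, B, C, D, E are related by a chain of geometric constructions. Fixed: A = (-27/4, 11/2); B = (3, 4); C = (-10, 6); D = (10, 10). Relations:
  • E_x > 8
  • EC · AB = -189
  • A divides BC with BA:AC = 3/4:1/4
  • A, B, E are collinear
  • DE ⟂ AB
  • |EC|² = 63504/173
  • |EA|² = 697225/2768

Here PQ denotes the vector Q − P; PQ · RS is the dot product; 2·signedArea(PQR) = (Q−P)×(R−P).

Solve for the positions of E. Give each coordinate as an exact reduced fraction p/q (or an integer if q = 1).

1. E_x = 1546/173  [A, B, E are collinear ∩ DE ⟂ AB]
2. E_y = 534/173  [A, B, E are collinear ∩ DE ⟂ AB]
   → E = (1546/173, 534/173)

E = (1546/173, 534/173)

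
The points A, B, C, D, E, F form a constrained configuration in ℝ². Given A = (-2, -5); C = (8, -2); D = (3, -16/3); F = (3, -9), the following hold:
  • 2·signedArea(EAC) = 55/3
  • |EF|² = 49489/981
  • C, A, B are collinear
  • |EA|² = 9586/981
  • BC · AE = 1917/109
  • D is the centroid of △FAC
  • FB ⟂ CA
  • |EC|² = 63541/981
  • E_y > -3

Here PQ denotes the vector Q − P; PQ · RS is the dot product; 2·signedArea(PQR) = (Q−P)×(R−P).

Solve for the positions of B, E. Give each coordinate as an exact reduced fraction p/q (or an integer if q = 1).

B = (162/109, -431/109)
E = (-3/109, -842/327)

1. B_x = 162/109  [C, A, B are collinear ∩ FB ⟂ CA]
2. B_y = -431/109  [C, A, B are collinear ∩ FB ⟂ CA]
   → B = (162/109, -431/109)
3. E_x = -3/109  [2·signedArea(EAC) = 55/3 ∩ BC · AE = 1917/109]
4. E_y = -842/327  [2·signedArea(EAC) = 55/3 ∩ BC · AE = 1917/109]
   → E = (-3/109, -842/327)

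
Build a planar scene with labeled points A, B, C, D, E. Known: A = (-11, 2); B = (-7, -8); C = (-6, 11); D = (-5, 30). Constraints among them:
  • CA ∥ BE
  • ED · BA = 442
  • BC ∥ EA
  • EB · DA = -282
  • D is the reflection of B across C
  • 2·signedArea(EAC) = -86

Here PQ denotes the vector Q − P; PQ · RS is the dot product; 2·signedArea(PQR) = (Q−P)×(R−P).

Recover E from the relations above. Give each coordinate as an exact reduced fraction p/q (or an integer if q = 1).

1. E_x = -12  [BC ∥ EA ∩ CA ∥ BE]
2. E_y = -17  [BC ∥ EA ∩ CA ∥ BE]
   → E = (-12, -17)

E = (-12, -17)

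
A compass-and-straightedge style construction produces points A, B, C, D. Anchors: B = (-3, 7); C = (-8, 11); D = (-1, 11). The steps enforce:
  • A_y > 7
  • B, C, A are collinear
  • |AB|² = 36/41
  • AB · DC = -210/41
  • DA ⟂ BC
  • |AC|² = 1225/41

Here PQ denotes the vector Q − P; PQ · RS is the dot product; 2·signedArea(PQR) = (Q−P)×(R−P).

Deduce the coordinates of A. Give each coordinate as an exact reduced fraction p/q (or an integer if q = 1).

A = (-153/41, 311/41)

1. A_x = -153/41  [B, C, A are collinear ∩ DA ⟂ BC]
2. A_y = 311/41  [B, C, A are collinear ∩ DA ⟂ BC]
   → A = (-153/41, 311/41)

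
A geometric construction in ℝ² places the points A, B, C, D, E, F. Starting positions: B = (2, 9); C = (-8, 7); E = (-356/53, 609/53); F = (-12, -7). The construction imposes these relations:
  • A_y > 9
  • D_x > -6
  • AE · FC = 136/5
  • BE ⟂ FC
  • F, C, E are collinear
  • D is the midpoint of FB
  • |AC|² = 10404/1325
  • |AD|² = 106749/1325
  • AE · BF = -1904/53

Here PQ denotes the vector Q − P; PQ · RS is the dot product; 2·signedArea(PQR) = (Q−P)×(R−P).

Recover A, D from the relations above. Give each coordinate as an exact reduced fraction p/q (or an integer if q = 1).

A = (-1916/265, 2569/265)
D = (-5, 1)

1. A_x = -1916/265  [AE · FC = 136/5 ∩ AE · BF = -1904/53]
2. A_y = 2569/265  [AE · FC = 136/5 ∩ AE · BF = -1904/53]
   → A = (-1916/265, 2569/265)
3. D_x = -5  [D is the midpoint of FB]
4. D_y = 1  [D is the midpoint of FB]
   → D = (-5, 1)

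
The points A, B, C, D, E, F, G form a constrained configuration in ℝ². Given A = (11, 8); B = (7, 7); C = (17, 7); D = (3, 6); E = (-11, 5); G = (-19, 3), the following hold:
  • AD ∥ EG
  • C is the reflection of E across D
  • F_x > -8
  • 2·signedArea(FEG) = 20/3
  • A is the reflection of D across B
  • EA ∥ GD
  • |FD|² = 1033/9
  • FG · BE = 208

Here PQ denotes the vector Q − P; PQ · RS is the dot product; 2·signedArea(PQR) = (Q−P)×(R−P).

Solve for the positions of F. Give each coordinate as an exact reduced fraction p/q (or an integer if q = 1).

F = (-23/3, 5)

1. F_x = -23/3  [2·signedArea(FEG) = 20/3 ∩ FG · BE = 208]
2. F_y = 5  [2·signedArea(FEG) = 20/3 ∩ FG · BE = 208]
   → F = (-23/3, 5)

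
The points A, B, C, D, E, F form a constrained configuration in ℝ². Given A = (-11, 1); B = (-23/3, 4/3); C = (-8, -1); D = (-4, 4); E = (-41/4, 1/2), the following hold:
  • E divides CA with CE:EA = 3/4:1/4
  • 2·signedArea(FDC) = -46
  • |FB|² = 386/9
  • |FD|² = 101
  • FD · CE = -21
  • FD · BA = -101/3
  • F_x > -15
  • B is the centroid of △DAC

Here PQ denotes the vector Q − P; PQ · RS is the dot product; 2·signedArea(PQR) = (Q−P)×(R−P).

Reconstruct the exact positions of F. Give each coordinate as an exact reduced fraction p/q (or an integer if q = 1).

1. F_x = -14  [2·signedArea(FDC) = -46 ∩ FD · CE = -21]
2. F_y = 3  [2·signedArea(FDC) = -46 ∩ FD · CE = -21]
   → F = (-14, 3)

F = (-14, 3)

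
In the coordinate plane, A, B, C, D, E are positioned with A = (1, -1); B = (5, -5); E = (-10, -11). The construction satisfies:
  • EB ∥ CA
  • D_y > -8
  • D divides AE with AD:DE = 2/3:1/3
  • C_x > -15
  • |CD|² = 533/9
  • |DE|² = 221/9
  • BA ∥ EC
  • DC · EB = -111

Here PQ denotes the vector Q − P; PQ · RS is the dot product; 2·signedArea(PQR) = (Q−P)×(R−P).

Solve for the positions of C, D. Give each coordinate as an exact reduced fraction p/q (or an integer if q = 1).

1. C_x = -14  [EB ∥ CA ∩ BA ∥ EC]
2. C_y = -7  [EB ∥ CA ∩ BA ∥ EC]
   → C = (-14, -7)
3. D_x = -19/3  [D divides AE with AD:DE = 2/3:1/3]
4. D_y = -23/3  [D divides AE with AD:DE = 2/3:1/3]
   → D = (-19/3, -23/3)

C = (-14, -7)
D = (-19/3, -23/3)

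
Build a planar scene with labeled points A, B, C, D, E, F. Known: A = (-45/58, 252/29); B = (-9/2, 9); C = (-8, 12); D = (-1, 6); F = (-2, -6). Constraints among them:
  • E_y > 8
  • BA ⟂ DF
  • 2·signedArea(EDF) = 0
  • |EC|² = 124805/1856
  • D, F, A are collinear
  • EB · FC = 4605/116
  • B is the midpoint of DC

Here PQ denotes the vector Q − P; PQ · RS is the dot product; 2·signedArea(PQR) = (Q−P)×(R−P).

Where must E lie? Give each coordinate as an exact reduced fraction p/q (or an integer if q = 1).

1. E_x = -193/232  [2·signedArea(EDF) = 0 ∩ EB · FC = 4605/116]
2. E_y = 465/58  [2·signedArea(EDF) = 0 ∩ EB · FC = 4605/116]
   → E = (-193/232, 465/58)

E = (-193/232, 465/58)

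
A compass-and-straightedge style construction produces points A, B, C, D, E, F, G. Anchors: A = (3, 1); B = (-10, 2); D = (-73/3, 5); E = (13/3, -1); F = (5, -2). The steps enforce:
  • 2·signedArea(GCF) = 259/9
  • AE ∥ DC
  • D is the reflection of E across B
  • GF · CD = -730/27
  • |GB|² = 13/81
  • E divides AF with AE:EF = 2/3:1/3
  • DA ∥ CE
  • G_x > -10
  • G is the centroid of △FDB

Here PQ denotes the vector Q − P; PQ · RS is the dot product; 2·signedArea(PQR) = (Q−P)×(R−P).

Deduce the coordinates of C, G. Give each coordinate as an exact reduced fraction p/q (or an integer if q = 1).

1. C_x = -23  [DA ∥ CE ∩ AE ∥ DC]
2. C_y = 3  [DA ∥ CE ∩ AE ∥ DC]
   → C = (-23, 3)
3. G_x = -88/9  [G is the centroid of △FDB]
4. G_y = 5/3  [G is the centroid of △FDB]
   → G = (-88/9, 5/3)

C = (-23, 3)
G = (-88/9, 5/3)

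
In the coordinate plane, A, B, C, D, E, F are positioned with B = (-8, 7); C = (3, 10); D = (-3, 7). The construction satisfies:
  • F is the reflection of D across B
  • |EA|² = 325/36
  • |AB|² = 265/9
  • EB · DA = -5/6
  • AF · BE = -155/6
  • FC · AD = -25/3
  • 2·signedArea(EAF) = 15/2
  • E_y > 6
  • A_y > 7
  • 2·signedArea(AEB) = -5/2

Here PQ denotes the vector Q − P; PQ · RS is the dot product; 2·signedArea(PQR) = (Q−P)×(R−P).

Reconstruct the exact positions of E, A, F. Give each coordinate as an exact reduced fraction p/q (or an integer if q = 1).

A = (-8/3, 8)
E = (-11/2, 7)
F = (-13, 7)

1. F_x = -13  [F is the reflection of D across B]
2. F_y = 7  [F is the reflection of D across B]
   → F = (-13, 7)
3. A_x = -8/3  [line -16·x + -3·y + -56/3 = 0 ∩ |AB|² = 265/9]
4. A_y = 8  [line -16·x + -3·y + -56/3 = 0 ∩ |AB|² = 265/9]
   → A = (-8/3, 8)
5. E_x = -11/2  [2·signedArea(EAF) = 15/2 ∩ AF · BE = -155/6]
6. E_y = 7  [2·signedArea(EAF) = 15/2 ∩ AF · BE = -155/6]
   → E = (-11/2, 7)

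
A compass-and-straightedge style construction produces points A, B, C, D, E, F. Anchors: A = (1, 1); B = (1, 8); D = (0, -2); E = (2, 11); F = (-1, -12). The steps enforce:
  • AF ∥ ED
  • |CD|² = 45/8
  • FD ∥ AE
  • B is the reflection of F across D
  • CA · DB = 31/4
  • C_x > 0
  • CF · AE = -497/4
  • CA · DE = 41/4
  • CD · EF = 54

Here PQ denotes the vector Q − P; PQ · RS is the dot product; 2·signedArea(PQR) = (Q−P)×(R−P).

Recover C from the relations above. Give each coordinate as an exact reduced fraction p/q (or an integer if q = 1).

C = (3/4, 1/4)

1. C_x = 3/4  [CD · EF = 54 ∩ CF · AE = -497/4]
2. C_y = 1/4  [CD · EF = 54 ∩ CF · AE = -497/4]
   → C = (3/4, 1/4)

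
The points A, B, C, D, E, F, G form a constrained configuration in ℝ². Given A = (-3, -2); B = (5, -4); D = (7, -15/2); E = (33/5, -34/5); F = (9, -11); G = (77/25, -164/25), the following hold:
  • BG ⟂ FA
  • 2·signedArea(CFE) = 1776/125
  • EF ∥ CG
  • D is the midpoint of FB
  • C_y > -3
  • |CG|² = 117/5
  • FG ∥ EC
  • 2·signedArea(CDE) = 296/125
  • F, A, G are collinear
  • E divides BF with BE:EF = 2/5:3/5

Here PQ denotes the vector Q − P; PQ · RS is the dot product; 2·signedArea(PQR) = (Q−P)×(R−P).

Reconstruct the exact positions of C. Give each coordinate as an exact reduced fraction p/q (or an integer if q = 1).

1. C_x = 17/25  [EF ∥ CG ∩ FG ∥ EC]
2. C_y = -59/25  [EF ∥ CG ∩ FG ∥ EC]
   → C = (17/25, -59/25)

C = (17/25, -59/25)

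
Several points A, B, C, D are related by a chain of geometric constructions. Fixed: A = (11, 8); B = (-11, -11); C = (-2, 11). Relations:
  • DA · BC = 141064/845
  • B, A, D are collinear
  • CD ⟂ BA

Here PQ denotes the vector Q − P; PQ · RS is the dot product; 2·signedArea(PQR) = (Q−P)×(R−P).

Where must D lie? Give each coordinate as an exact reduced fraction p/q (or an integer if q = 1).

1. D_x = 4257/845  [B, A, D are collinear ∩ CD ⟂ BA]
2. D_y = 2409/845  [B, A, D are collinear ∩ CD ⟂ BA]
   → D = (4257/845, 2409/845)

D = (4257/845, 2409/845)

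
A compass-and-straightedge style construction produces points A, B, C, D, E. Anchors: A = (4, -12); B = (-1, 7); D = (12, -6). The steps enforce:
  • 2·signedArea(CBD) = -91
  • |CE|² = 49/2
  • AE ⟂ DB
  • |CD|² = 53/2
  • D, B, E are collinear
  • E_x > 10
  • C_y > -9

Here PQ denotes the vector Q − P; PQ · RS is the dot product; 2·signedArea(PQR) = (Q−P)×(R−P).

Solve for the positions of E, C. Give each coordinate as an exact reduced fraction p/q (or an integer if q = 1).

C = (15/2, -17/2)
E = (11, -5)

1. E_x = 11  [D, B, E are collinear ∩ AE ⟂ DB]
2. E_y = -5  [D, B, E are collinear ∩ AE ⟂ DB]
   → E = (11, -5)
3. C_x = 15/2  [line 13·x + 13·y + 13 = 0 ∩ |CE|² = 49/2]
4. C_y = -17/2  [line 13·x + 13·y + 13 = 0 ∩ |CE|² = 49/2]
   → C = (15/2, -17/2)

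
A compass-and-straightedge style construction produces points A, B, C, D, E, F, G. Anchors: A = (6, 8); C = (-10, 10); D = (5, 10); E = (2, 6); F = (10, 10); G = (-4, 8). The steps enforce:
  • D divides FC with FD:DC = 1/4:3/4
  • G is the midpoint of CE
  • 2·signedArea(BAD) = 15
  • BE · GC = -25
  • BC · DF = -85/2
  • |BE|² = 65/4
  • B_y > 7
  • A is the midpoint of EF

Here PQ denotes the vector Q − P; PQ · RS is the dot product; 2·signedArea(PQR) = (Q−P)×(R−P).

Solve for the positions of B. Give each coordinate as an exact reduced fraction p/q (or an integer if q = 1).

1. B_x = -3/2  [2·signedArea(BAD) = 15 ∩ BC · DF = -85/2]
2. B_y = 8  [2·signedArea(BAD) = 15 ∩ BC · DF = -85/2]
   → B = (-3/2, 8)

B = (-3/2, 8)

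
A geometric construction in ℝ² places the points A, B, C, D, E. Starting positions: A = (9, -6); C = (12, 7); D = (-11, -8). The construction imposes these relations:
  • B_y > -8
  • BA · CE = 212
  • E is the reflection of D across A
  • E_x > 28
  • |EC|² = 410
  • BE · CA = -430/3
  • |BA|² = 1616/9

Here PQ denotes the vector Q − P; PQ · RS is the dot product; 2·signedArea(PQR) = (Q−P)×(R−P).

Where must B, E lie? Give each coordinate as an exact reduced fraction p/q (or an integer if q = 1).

B = (-13/3, -22/3)
E = (29, -4)

1. E_x = 29  [E is the reflection of D across A]
2. E_y = -4  [E is the reflection of D across A]
   → E = (29, -4)
3. B_x = -13/3  [BE · CA = -430/3 ∩ BA · CE = 212]
4. B_y = -22/3  [BE · CA = -430/3 ∩ BA · CE = 212]
   → B = (-13/3, -22/3)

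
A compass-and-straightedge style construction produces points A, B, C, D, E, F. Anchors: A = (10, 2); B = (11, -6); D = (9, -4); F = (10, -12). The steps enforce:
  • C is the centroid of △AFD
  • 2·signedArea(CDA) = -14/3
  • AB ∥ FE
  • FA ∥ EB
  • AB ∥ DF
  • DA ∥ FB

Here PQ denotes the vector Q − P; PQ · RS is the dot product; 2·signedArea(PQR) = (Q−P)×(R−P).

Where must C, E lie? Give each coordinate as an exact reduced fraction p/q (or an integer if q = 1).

1. C_x = 29/3  [C is the centroid of △AFD]
2. C_y = -14/3  [C is the centroid of △AFD]
   → C = (29/3, -14/3)
3. E_x = 11  [FA ∥ EB ∩ AB ∥ FE]
4. E_y = -20  [FA ∥ EB ∩ AB ∥ FE]
   → E = (11, -20)

C = (29/3, -14/3)
E = (11, -20)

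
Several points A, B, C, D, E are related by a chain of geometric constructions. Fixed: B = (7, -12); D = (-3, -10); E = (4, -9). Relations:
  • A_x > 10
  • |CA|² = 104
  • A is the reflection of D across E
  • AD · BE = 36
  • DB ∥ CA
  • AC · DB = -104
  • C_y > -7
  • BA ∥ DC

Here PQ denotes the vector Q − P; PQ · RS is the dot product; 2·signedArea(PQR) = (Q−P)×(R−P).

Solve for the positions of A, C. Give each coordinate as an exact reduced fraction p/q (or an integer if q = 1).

1. A_x = 11  [A is the reflection of D across E]
2. A_y = -8  [A is the reflection of D across E]
   → A = (11, -8)
3. C_x = 1  [DB ∥ CA ∩ BA ∥ DC]
4. C_y = -6  [DB ∥ CA ∩ BA ∥ DC]
   → C = (1, -6)

A = (11, -8)
C = (1, -6)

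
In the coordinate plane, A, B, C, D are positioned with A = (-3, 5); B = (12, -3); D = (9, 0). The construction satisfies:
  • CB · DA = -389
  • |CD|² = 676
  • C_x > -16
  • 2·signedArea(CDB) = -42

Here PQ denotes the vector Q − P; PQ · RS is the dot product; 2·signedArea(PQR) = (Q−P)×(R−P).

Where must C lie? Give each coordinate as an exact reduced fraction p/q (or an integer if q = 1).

1. C_x = -15  [2·signedArea(CDB) = -42 ∩ CB · DA = -389]
2. C_y = 10  [2·signedArea(CDB) = -42 ∩ CB · DA = -389]
   → C = (-15, 10)

C = (-15, 10)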